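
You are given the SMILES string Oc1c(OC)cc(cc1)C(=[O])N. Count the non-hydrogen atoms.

12

Every atom symbol written in the SMILES (organic subset) is one heavy atom; implicit H are not written.
Heavy atoms by element → C:8, N:1, O:3.
Total: 12.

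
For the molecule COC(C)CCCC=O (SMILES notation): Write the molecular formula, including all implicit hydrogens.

C7H14O2

Walk through each heavy atom and fill implicit hydrogens from standard valence (C 4, N 3, O 2, S 2, halogen 1):
  atom 1: C, bond orders sum to 1 (valence 4) → 3 H
  atom 2: O, bond orders sum to 2 (valence 2) → 0 H
  atom 3: C, bond orders sum to 3 (valence 4) → 1 H
  atom 4: C, bond orders sum to 1 (valence 4) → 3 H
  atom 5: C, bond orders sum to 2 (valence 4) → 2 H
  atom 6: C, bond orders sum to 2 (valence 4) → 2 H
  atom 7: C, bond orders sum to 2 (valence 4) → 2 H
  atom 8: C, bond orders sum to 3 (valence 4) → 1 H
  atom 9: O, bond orders sum to 2 (valence 2) → 0 H
Totals → C:7, H:14, O:2.
In Hill order: C7H14O2.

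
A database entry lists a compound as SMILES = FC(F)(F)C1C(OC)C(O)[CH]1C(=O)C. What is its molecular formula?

C8H11F3O3

Walk through each heavy atom and fill implicit hydrogens from standard valence (C 4, N 3, O 2, S 2, halogen 1):
  atom 1: F (halogen, monovalent) → 0 H
  atom 2: C, bond orders sum to 4 (valence 4) → 0 H
  atom 3: F (halogen, monovalent) → 0 H
  atom 4: F (halogen, monovalent) → 0 H
  atom 5: C, bond orders sum to 3 (valence 4) → 1 H
  atom 6: C, bond orders sum to 3 (valence 4) → 1 H
  atom 7: O, bond orders sum to 2 (valence 2) → 0 H
  atom 8: C, bond orders sum to 1 (valence 4) → 3 H
  atom 9: C, bond orders sum to 3 (valence 4) → 1 H
  atom 10: O, bond orders sum to 1 (valence 2) → 1 H
  atom 11: C with explicit H count 1
  atom 12: C, bond orders sum to 4 (valence 4) → 0 H
  atom 13: O, bond orders sum to 2 (valence 2) → 0 H
  atom 14: C, bond orders sum to 1 (valence 4) → 3 H
Totals → C:8, H:11, F:3, O:3.
In Hill order: C8H11F3O3.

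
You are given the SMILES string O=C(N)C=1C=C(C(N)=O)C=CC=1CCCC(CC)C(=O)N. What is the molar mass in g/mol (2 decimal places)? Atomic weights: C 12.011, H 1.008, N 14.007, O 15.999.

First, the molecular formula is C15H21N3O3 (counting implicit H from valence).
  C: 15 × 12.011 = 180.165
  H: 21 × 1.008 = 21.168
  N: 3 × 14.007 = 42.021
  O: 3 × 15.999 = 47.997
Sum: 15×12.011 + 21×1.008 + 3×14.007 + 3×15.999 = 291.351 → 291.35 g/mol.

291.35 g/mol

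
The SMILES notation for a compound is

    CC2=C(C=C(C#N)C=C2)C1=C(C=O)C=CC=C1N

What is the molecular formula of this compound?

Walk through each heavy atom and fill implicit hydrogens from standard valence (C 4, N 3, O 2, S 2, halogen 1):
  atom 1: C, bond orders sum to 1 (valence 4) → 3 H
  atom 2: C, bond orders sum to 4 (valence 4) → 0 H
  atom 3: C, bond orders sum to 4 (valence 4) → 0 H
  atom 4: C, bond orders sum to 3 (valence 4) → 1 H
  atom 5: C, bond orders sum to 4 (valence 4) → 0 H
  atom 6: C, bond orders sum to 4 (valence 4) → 0 H
  atom 7: N, bond orders sum to 3 (valence 3) → 0 H
  atom 8: C, bond orders sum to 3 (valence 4) → 1 H
  atom 9: C, bond orders sum to 3 (valence 4) → 1 H
  atom 10: C, bond orders sum to 4 (valence 4) → 0 H
  atom 11: C, bond orders sum to 4 (valence 4) → 0 H
  atom 12: C, bond orders sum to 3 (valence 4) → 1 H
  atom 13: O, bond orders sum to 2 (valence 2) → 0 H
  atom 14: C, bond orders sum to 3 (valence 4) → 1 H
  atom 15: C, bond orders sum to 3 (valence 4) → 1 H
  atom 16: C, bond orders sum to 3 (valence 4) → 1 H
  atom 17: C, bond orders sum to 4 (valence 4) → 0 H
  atom 18: N, bond orders sum to 1 (valence 3) → 2 H
Totals → C:15, H:12, N:2, O:1.
In Hill order: C15H12N2O.

C15H12N2O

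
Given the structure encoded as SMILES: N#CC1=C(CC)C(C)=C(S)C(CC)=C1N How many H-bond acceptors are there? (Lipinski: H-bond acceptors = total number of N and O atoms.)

2

N atoms: 2; O atoms: 0.
Lipinski HBA = 2 + 0 = 2.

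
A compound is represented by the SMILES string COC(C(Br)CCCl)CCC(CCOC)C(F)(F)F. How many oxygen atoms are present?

Scan the SMILES for O atoms (remember two-letter symbols like Cl and Br are single atoms).
Oxygen count: 2.

2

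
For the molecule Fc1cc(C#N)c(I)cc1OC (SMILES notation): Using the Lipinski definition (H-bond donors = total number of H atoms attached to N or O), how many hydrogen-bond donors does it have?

Donors: find every N or O and count the H atoms it carries.
  atom 6 (N): bond orders sum to 3 → 0 H
  atom 11 (O): bond orders sum to 2 → 0 H
Lipinski HBD = 0.

0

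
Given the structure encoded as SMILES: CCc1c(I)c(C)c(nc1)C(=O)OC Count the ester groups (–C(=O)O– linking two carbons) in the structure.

The ester motif appears at heavy-atom position 11 in the SMILES.
Ester count: 1.

1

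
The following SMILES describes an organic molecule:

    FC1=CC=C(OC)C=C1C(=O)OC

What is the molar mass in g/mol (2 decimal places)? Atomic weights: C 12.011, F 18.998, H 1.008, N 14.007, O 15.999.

184.17 g/mol

First, the molecular formula is C9H9FO3 (counting implicit H from valence).
  C: 9 × 12.011 = 108.099
  F: 1 × 18.998 = 18.998
  H: 9 × 1.008 = 9.072
  O: 3 × 15.999 = 47.997
Sum: 9×12.011 + 1×18.998 + 9×1.008 + 3×15.999 = 184.166 → 184.17 g/mol.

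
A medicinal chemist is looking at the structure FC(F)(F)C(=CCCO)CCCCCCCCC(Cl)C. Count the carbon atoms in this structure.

15

Count every carbon token in the SMILES (each C, including those in ring-closure positions and inside branches).
Carbon count: 15.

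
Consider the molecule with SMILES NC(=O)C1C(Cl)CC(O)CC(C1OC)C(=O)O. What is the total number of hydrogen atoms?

Walk through each heavy atom and fill implicit hydrogens from standard valence (C 4, N 3, O 2, S 2, halogen 1):
  atom 1: N, bond orders sum to 1 (valence 3) → 2 H
  atom 2: C, bond orders sum to 4 (valence 4) → 0 H
  atom 3: O, bond orders sum to 2 (valence 2) → 0 H
  atom 4: C, bond orders sum to 3 (valence 4) → 1 H
  atom 5: C, bond orders sum to 3 (valence 4) → 1 H
  atom 6: Cl (halogen, monovalent) → 0 H
  atom 7: C, bond orders sum to 2 (valence 4) → 2 H
  atom 8: C, bond orders sum to 3 (valence 4) → 1 H
  atom 9: O, bond orders sum to 1 (valence 2) → 1 H
  atom 10: C, bond orders sum to 2 (valence 4) → 2 H
  atom 11: C, bond orders sum to 3 (valence 4) → 1 H
  atom 12: C, bond orders sum to 3 (valence 4) → 1 H
  atom 13: O, bond orders sum to 2 (valence 2) → 0 H
  atom 14: C, bond orders sum to 1 (valence 4) → 3 H
  atom 15: C, bond orders sum to 4 (valence 4) → 0 H
  atom 16: O, bond orders sum to 2 (valence 2) → 0 H
  atom 17: O, bond orders sum to 1 (valence 2) → 1 H
Total hydrogens: 16.

16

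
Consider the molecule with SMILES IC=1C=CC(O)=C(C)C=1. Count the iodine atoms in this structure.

Scan the SMILES for I atoms (remember two-letter symbols like Cl and Br are single atoms).
Iodine count: 1.

1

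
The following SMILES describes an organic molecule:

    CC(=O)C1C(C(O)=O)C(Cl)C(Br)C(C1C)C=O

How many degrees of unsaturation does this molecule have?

Degree of unsaturation = (number of rings) + (number of π bonds).
Ring closures in the SMILES: 1.
π bonds: 3 double bonds (each 1 DoU) → 3 DoU from unsaturation.
Total DoU = 1 + 3 = 4.

4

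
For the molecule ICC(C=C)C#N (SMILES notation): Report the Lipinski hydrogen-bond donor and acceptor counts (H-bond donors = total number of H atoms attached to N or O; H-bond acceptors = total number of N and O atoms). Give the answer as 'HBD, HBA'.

Donors: find every N or O and count the H atoms it carries.
  atom 7 (N): bond orders sum to 3 → 0 H
Lipinski HBD = 0.
Acceptors: N atoms = 1, O atoms = 0 → HBA = 1.

0, 1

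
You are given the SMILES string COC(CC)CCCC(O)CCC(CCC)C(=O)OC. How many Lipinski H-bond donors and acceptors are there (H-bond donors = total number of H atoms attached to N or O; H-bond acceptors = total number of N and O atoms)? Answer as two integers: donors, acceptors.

1, 4

Donors: find every N or O and count the H atoms it carries.
  atom 2 (O): bond orders sum to 2 → 0 H
  atom 10 (O): bond orders sum to 1 → 1 H
  atom 18 (O): bond orders sum to 2 → 0 H
  atom 19 (O): bond orders sum to 2 → 0 H
Lipinski HBD = 1.
Acceptors: N atoms = 0, O atoms = 4 → HBA = 4.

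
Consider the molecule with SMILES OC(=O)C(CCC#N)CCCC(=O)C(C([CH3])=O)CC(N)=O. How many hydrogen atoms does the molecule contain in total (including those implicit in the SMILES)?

Walk through each heavy atom and fill implicit hydrogens from standard valence (C 4, N 3, O 2, S 2, halogen 1):
  atom 1: O, bond orders sum to 1 (valence 2) → 1 H
  atom 2: C, bond orders sum to 4 (valence 4) → 0 H
  atom 3: O, bond orders sum to 2 (valence 2) → 0 H
  atom 4: C, bond orders sum to 3 (valence 4) → 1 H
  atom 5: C, bond orders sum to 2 (valence 4) → 2 H
  atom 6: C, bond orders sum to 2 (valence 4) → 2 H
  atom 7: C, bond orders sum to 4 (valence 4) → 0 H
  atom 8: N, bond orders sum to 3 (valence 3) → 0 H
  atom 9: C, bond orders sum to 2 (valence 4) → 2 H
  atom 10: C, bond orders sum to 2 (valence 4) → 2 H
  atom 11: C, bond orders sum to 2 (valence 4) → 2 H
  atom 12: C, bond orders sum to 4 (valence 4) → 0 H
  atom 13: O, bond orders sum to 2 (valence 2) → 0 H
  atom 14: C, bond orders sum to 3 (valence 4) → 1 H
  atom 15: C, bond orders sum to 4 (valence 4) → 0 H
  atom 16: C with explicit H count 3
  atom 17: O, bond orders sum to 2 (valence 2) → 0 H
  atom 18: C, bond orders sum to 2 (valence 4) → 2 H
  atom 19: C, bond orders sum to 4 (valence 4) → 0 H
  atom 20: N, bond orders sum to 1 (valence 3) → 2 H
  atom 21: O, bond orders sum to 2 (valence 2) → 0 H
Total hydrogens: 20.

20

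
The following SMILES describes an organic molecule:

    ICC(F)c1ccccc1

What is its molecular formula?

Walk through each heavy atom and fill implicit hydrogens from standard valence (C 4, N 3, O 2, S 2, halogen 1); for lowercase aromatic atoms, an aromatic c carries 1 H when it has two neighbours and 0 H with three, and aromatic n carries 0 H:
  atom 1: I (halogen, monovalent) → 0 H
  atom 2: C, bond orders sum to 2 (valence 4) → 2 H
  atom 3: C, bond orders sum to 3 (valence 4) → 1 H
  atom 4: F (halogen, monovalent) → 0 H
  atom 5: aromatic c, 3 neighbours → 0 H
  atom 6: aromatic c, 2 neighbours → 1 H
  atom 7: aromatic c, 2 neighbours → 1 H
  atom 8: aromatic c, 2 neighbours → 1 H
  atom 9: aromatic c, 2 neighbours → 1 H
  atom 10: aromatic c, 2 neighbours → 1 H
Totals → C:8, H:8, F:1, I:1.
In Hill order: C8H8FI.

C8H8FI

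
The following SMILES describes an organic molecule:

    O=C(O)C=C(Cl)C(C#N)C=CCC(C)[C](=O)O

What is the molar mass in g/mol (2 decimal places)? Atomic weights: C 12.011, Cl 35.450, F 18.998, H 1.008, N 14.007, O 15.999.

257.67 g/mol

First, the molecular formula is C11H12ClNO4 (counting implicit H from valence).
  C: 11 × 12.011 = 132.121
  Cl: 1 × 35.450 = 35.450
  H: 12 × 1.008 = 12.096
  N: 1 × 14.007 = 14.007
  O: 4 × 15.999 = 63.996
Sum: 11×12.011 + 1×35.450 + 12×1.008 + 1×14.007 + 4×15.999 = 257.670 → 257.67 g/mol.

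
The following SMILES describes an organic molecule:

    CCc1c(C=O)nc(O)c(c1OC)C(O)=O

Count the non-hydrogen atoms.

16

Every atom symbol written in the SMILES (organic subset) is one heavy atom; implicit H are not written.
Heavy atoms by element → C:10, N:1, O:5.
Total: 16.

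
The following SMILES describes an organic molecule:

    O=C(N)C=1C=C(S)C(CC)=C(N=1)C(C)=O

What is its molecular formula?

C10H12N2O2S

Walk through each heavy atom and fill implicit hydrogens from standard valence (C 4, N 3, O 2, S 2, halogen 1):
  atom 1: O, bond orders sum to 2 (valence 2) → 0 H
  atom 2: C, bond orders sum to 4 (valence 4) → 0 H
  atom 3: N, bond orders sum to 1 (valence 3) → 2 H
  atom 4: C, bond orders sum to 4 (valence 4) → 0 H
  atom 5: C, bond orders sum to 3 (valence 4) → 1 H
  atom 6: C, bond orders sum to 4 (valence 4) → 0 H
  atom 7: S, bond orders sum to 1 (valence 2) → 1 H
  atom 8: C, bond orders sum to 4 (valence 4) → 0 H
  atom 9: C, bond orders sum to 2 (valence 4) → 2 H
  atom 10: C, bond orders sum to 1 (valence 4) → 3 H
  atom 11: C, bond orders sum to 4 (valence 4) → 0 H
  atom 12: N, bond orders sum to 3 (valence 3) → 0 H
  atom 13: C, bond orders sum to 4 (valence 4) → 0 H
  atom 14: C, bond orders sum to 1 (valence 4) → 3 H
  atom 15: O, bond orders sum to 2 (valence 2) → 0 H
Totals → C:10, H:12, N:2, O:2, S:1.
In Hill order: C10H12N2O2S.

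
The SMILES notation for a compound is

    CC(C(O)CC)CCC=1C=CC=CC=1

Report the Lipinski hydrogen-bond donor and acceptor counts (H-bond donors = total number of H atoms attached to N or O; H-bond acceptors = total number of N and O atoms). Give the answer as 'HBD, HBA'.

Donors: find every N or O and count the H atoms it carries.
  atom 4 (O): bond orders sum to 1 → 1 H
Lipinski HBD = 1.
Acceptors: N atoms = 0, O atoms = 1 → HBA = 1.

1, 1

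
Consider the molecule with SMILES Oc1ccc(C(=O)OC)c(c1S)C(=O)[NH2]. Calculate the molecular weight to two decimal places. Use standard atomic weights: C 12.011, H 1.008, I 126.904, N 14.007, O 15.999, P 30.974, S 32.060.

First, the molecular formula is C9H9NO4S (counting implicit H from valence).
  C: 9 × 12.011 = 108.099
  H: 9 × 1.008 = 9.072
  N: 1 × 14.007 = 14.007
  O: 4 × 15.999 = 63.996
  S: 1 × 32.060 = 32.060
Sum: 9×12.011 + 9×1.008 + 1×14.007 + 4×15.999 + 1×32.060 = 227.234 → 227.23 g/mol.

227.23 g/mol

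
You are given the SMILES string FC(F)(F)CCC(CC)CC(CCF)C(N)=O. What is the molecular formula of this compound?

C11H19F4NO

Walk through each heavy atom and fill implicit hydrogens from standard valence (C 4, N 3, O 2, S 2, halogen 1):
  atom 1: F (halogen, monovalent) → 0 H
  atom 2: C, bond orders sum to 4 (valence 4) → 0 H
  atom 3: F (halogen, monovalent) → 0 H
  atom 4: F (halogen, monovalent) → 0 H
  atom 5: C, bond orders sum to 2 (valence 4) → 2 H
  atom 6: C, bond orders sum to 2 (valence 4) → 2 H
  atom 7: C, bond orders sum to 3 (valence 4) → 1 H
  atom 8: C, bond orders sum to 2 (valence 4) → 2 H
  atom 9: C, bond orders sum to 1 (valence 4) → 3 H
  atom 10: C, bond orders sum to 2 (valence 4) → 2 H
  atom 11: C, bond orders sum to 3 (valence 4) → 1 H
  atom 12: C, bond orders sum to 2 (valence 4) → 2 H
  atom 13: C, bond orders sum to 2 (valence 4) → 2 H
  atom 14: F (halogen, monovalent) → 0 H
  atom 15: C, bond orders sum to 4 (valence 4) → 0 H
  atom 16: N, bond orders sum to 1 (valence 3) → 2 H
  atom 17: O, bond orders sum to 2 (valence 2) → 0 H
Totals → C:11, H:19, F:4, N:1, O:1.
In Hill order: C11H19F4NO.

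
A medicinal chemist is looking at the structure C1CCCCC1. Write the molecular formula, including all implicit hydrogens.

C6H12

Walk through each heavy atom and fill implicit hydrogens from standard valence (C 4, N 3, O 2, S 2, halogen 1):
  atom 1: C, bond orders sum to 2 (valence 4) → 2 H
  atom 2: C, bond orders sum to 2 (valence 4) → 2 H
  atom 3: C, bond orders sum to 2 (valence 4) → 2 H
  atom 4: C, bond orders sum to 2 (valence 4) → 2 H
  atom 5: C, bond orders sum to 2 (valence 4) → 2 H
  atom 6: C, bond orders sum to 2 (valence 4) → 2 H
Totals → C:6, H:12.
In Hill order: C6H12.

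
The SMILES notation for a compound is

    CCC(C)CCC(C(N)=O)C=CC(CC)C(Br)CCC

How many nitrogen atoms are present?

1

Scan the SMILES for N atoms (remember two-letter symbols like Cl and Br are single atoms).
Nitrogen count: 1.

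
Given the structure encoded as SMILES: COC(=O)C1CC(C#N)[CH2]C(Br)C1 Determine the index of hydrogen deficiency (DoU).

4

Degree of unsaturation = (number of rings) + (number of π bonds).
Ring closures in the SMILES: 1.
π bonds: 1 double bond (each 1 DoU), 1 triple bond (each 2 DoU) → 3 DoU from unsaturation.
Total DoU = 1 + 3 = 4.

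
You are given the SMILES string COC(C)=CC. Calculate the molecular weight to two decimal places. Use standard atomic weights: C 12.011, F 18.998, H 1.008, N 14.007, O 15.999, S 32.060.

First, the molecular formula is C5H10O (counting implicit H from valence).
  C: 5 × 12.011 = 60.055
  H: 10 × 1.008 = 10.080
  O: 1 × 15.999 = 15.999
Sum: 5×12.011 + 10×1.008 + 1×15.999 = 86.134 → 86.13 g/mol.

86.13 g/mol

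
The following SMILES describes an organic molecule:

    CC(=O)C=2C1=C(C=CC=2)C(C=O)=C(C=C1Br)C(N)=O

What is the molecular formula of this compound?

Walk through each heavy atom and fill implicit hydrogens from standard valence (C 4, N 3, O 2, S 2, halogen 1):
  atom 1: C, bond orders sum to 1 (valence 4) → 3 H
  atom 2: C, bond orders sum to 4 (valence 4) → 0 H
  atom 3: O, bond orders sum to 2 (valence 2) → 0 H
  atom 4: C, bond orders sum to 4 (valence 4) → 0 H
  atom 5: C, bond orders sum to 4 (valence 4) → 0 H
  atom 6: C, bond orders sum to 4 (valence 4) → 0 H
  atom 7: C, bond orders sum to 3 (valence 4) → 1 H
  atom 8: C, bond orders sum to 3 (valence 4) → 1 H
  atom 9: C, bond orders sum to 3 (valence 4) → 1 H
  atom 10: C, bond orders sum to 4 (valence 4) → 0 H
  atom 11: C, bond orders sum to 3 (valence 4) → 1 H
  atom 12: O, bond orders sum to 2 (valence 2) → 0 H
  atom 13: C, bond orders sum to 4 (valence 4) → 0 H
  atom 14: C, bond orders sum to 3 (valence 4) → 1 H
  atom 15: C, bond orders sum to 4 (valence 4) → 0 H
  atom 16: Br (halogen, monovalent) → 0 H
  atom 17: C, bond orders sum to 4 (valence 4) → 0 H
  atom 18: N, bond orders sum to 1 (valence 3) → 2 H
  atom 19: O, bond orders sum to 2 (valence 2) → 0 H
Totals → C:14, H:10, Br:1, N:1, O:3.

C14H10BrNO3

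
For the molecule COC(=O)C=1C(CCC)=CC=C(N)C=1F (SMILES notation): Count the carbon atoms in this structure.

11

Count every carbon token in the SMILES (each C, including those in ring-closure positions and inside branches).
Carbon count: 11.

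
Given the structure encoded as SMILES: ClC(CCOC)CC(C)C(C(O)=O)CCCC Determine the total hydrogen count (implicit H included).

Walk through each heavy atom and fill implicit hydrogens from standard valence (C 4, N 3, O 2, S 2, halogen 1):
  atom 1: Cl (halogen, monovalent) → 0 H
  atom 2: C, bond orders sum to 3 (valence 4) → 1 H
  atom 3: C, bond orders sum to 2 (valence 4) → 2 H
  atom 4: C, bond orders sum to 2 (valence 4) → 2 H
  atom 5: O, bond orders sum to 2 (valence 2) → 0 H
  atom 6: C, bond orders sum to 1 (valence 4) → 3 H
  atom 7: C, bond orders sum to 2 (valence 4) → 2 H
  atom 8: C, bond orders sum to 3 (valence 4) → 1 H
  atom 9: C, bond orders sum to 1 (valence 4) → 3 H
  atom 10: C, bond orders sum to 3 (valence 4) → 1 H
  atom 11: C, bond orders sum to 4 (valence 4) → 0 H
  atom 12: O, bond orders sum to 1 (valence 2) → 1 H
  atom 13: O, bond orders sum to 2 (valence 2) → 0 H
  atom 14: C, bond orders sum to 2 (valence 4) → 2 H
  atom 15: C, bond orders sum to 2 (valence 4) → 2 H
  atom 16: C, bond orders sum to 2 (valence 4) → 2 H
  atom 17: C, bond orders sum to 1 (valence 4) → 3 H
Total hydrogens: 25.

25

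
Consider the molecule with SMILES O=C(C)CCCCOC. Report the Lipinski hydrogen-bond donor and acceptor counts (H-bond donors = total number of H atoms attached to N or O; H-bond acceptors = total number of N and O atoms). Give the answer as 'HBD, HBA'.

0, 2

Donors: find every N or O and count the H atoms it carries.
  atom 1 (O): bond orders sum to 2 → 0 H
  atom 8 (O): bond orders sum to 2 → 0 H
Lipinski HBD = 0.
Acceptors: N atoms = 0, O atoms = 2 → HBA = 2.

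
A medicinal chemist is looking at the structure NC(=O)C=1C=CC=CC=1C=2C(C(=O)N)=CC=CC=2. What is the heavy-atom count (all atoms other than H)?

Every atom symbol written in the SMILES (organic subset) is one heavy atom; implicit H are not written.
Heavy atoms by element → C:14, N:2, O:2.
Total: 18.

18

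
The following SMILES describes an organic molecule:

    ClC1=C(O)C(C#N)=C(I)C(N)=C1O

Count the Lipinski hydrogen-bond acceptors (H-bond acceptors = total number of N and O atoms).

4

N atoms: 2; O atoms: 2.
Lipinski HBA = 2 + 2 = 4.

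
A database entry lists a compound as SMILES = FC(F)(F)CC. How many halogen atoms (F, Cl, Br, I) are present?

3

Halogen atoms appear at heavy-atom positions 1, 3, 4 (3×F).
Halogen count: 3.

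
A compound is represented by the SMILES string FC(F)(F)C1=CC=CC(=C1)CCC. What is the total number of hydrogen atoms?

11

Walk through each heavy atom and fill implicit hydrogens from standard valence (C 4, N 3, O 2, S 2, halogen 1):
  atom 1: F (halogen, monovalent) → 0 H
  atom 2: C, bond orders sum to 4 (valence 4) → 0 H
  atom 3: F (halogen, monovalent) → 0 H
  atom 4: F (halogen, monovalent) → 0 H
  atom 5: C, bond orders sum to 4 (valence 4) → 0 H
  atom 6: C, bond orders sum to 3 (valence 4) → 1 H
  atom 7: C, bond orders sum to 3 (valence 4) → 1 H
  atom 8: C, bond orders sum to 3 (valence 4) → 1 H
  atom 9: C, bond orders sum to 4 (valence 4) → 0 H
  atom 10: C, bond orders sum to 3 (valence 4) → 1 H
  atom 11: C, bond orders sum to 2 (valence 4) → 2 H
  atom 12: C, bond orders sum to 2 (valence 4) → 2 H
  atom 13: C, bond orders sum to 1 (valence 4) → 3 H
Total hydrogens: 11.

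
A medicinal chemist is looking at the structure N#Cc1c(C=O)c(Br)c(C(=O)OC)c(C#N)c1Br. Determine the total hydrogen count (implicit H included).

Walk through each heavy atom and fill implicit hydrogens from standard valence (C 4, N 3, O 2, S 2, halogen 1); for lowercase aromatic atoms, an aromatic c carries 1 H when it has two neighbours and 0 H with three, and aromatic n carries 0 H:
  atom 1: N, bond orders sum to 3 (valence 3) → 0 H
  atom 2: C, bond orders sum to 4 (valence 4) → 0 H
  atom 3: aromatic c, 3 neighbours → 0 H
  atom 4: aromatic c, 3 neighbours → 0 H
  atom 5: C, bond orders sum to 3 (valence 4) → 1 H
  atom 6: O, bond orders sum to 2 (valence 2) → 0 H
  atom 7: aromatic c, 3 neighbours → 0 H
  atom 8: Br (halogen, monovalent) → 0 H
  atom 9: aromatic c, 3 neighbours → 0 H
  atom 10: C, bond orders sum to 4 (valence 4) → 0 H
  atom 11: O, bond orders sum to 2 (valence 2) → 0 H
  atom 12: O, bond orders sum to 2 (valence 2) → 0 H
  atom 13: C, bond orders sum to 1 (valence 4) → 3 H
  atom 14: aromatic c, 3 neighbours → 0 H
  atom 15: C, bond orders sum to 4 (valence 4) → 0 H
  atom 16: N, bond orders sum to 3 (valence 3) → 0 H
  atom 17: aromatic c, 3 neighbours → 0 H
  atom 18: Br (halogen, monovalent) → 0 H
Total hydrogens: 4.

4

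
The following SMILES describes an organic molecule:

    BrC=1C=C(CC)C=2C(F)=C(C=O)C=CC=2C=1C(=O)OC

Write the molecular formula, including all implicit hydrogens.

C15H12BrFO3

Walk through each heavy atom and fill implicit hydrogens from standard valence (C 4, N 3, O 2, S 2, halogen 1):
  atom 1: Br (halogen, monovalent) → 0 H
  atom 2: C, bond orders sum to 4 (valence 4) → 0 H
  atom 3: C, bond orders sum to 3 (valence 4) → 1 H
  atom 4: C, bond orders sum to 4 (valence 4) → 0 H
  atom 5: C, bond orders sum to 2 (valence 4) → 2 H
  atom 6: C, bond orders sum to 1 (valence 4) → 3 H
  atom 7: C, bond orders sum to 4 (valence 4) → 0 H
  atom 8: C, bond orders sum to 4 (valence 4) → 0 H
  atom 9: F (halogen, monovalent) → 0 H
  atom 10: C, bond orders sum to 4 (valence 4) → 0 H
  atom 11: C, bond orders sum to 3 (valence 4) → 1 H
  atom 12: O, bond orders sum to 2 (valence 2) → 0 H
  atom 13: C, bond orders sum to 3 (valence 4) → 1 H
  atom 14: C, bond orders sum to 3 (valence 4) → 1 H
  atom 15: C, bond orders sum to 4 (valence 4) → 0 H
  atom 16: C, bond orders sum to 4 (valence 4) → 0 H
  atom 17: C, bond orders sum to 4 (valence 4) → 0 H
  atom 18: O, bond orders sum to 2 (valence 2) → 0 H
  atom 19: O, bond orders sum to 2 (valence 2) → 0 H
  atom 20: C, bond orders sum to 1 (valence 4) → 3 H
Totals → C:15, H:12, Br:1, F:1, O:3.
In Hill order: C15H12BrFO3.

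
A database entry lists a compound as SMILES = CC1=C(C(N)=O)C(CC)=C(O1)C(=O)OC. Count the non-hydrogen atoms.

15

Every atom symbol written in the SMILES (organic subset) is one heavy atom; implicit H are not written.
Heavy atoms by element → C:10, N:1, O:4.
Total: 15.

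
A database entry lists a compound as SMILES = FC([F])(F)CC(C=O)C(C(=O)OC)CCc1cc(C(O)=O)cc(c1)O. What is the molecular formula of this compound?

Walk through each heavy atom and fill implicit hydrogens from standard valence (C 4, N 3, O 2, S 2, halogen 1); for lowercase aromatic atoms, an aromatic c carries 1 H when it has two neighbours and 0 H with three, and aromatic n carries 0 H:
  atom 1: F (halogen, monovalent) → 0 H
  atom 2: C, bond orders sum to 4 (valence 4) → 0 H
  atom 3: F with explicit H count 0
  atom 4: F (halogen, monovalent) → 0 H
  atom 5: C, bond orders sum to 2 (valence 4) → 2 H
  atom 6: C, bond orders sum to 3 (valence 4) → 1 H
  atom 7: C, bond orders sum to 3 (valence 4) → 1 H
  atom 8: O, bond orders sum to 2 (valence 2) → 0 H
  atom 9: C, bond orders sum to 3 (valence 4) → 1 H
  atom 10: C, bond orders sum to 4 (valence 4) → 0 H
  atom 11: O, bond orders sum to 2 (valence 2) → 0 H
  atom 12: O, bond orders sum to 2 (valence 2) → 0 H
  atom 13: C, bond orders sum to 1 (valence 4) → 3 H
  atom 14: C, bond orders sum to 2 (valence 4) → 2 H
  atom 15: C, bond orders sum to 2 (valence 4) → 2 H
  atom 16: aromatic c, 3 neighbours → 0 H
  atom 17: aromatic c, 2 neighbours → 1 H
  atom 18: aromatic c, 3 neighbours → 0 H
  atom 19: C, bond orders sum to 4 (valence 4) → 0 H
  atom 20: O, bond orders sum to 1 (valence 2) → 1 H
  atom 21: O, bond orders sum to 2 (valence 2) → 0 H
  atom 22: aromatic c, 2 neighbours → 1 H
  atom 23: aromatic c, 3 neighbours → 0 H
  atom 24: aromatic c, 2 neighbours → 1 H
  atom 25: O, bond orders sum to 1 (valence 2) → 1 H
Totals → C:16, H:17, F:3, O:6.

C16H17F3O6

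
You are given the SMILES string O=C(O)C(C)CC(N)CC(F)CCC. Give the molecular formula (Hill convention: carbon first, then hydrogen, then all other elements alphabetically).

C10H20FNO2

Walk through each heavy atom and fill implicit hydrogens from standard valence (C 4, N 3, O 2, S 2, halogen 1):
  atom 1: O, bond orders sum to 2 (valence 2) → 0 H
  atom 2: C, bond orders sum to 4 (valence 4) → 0 H
  atom 3: O, bond orders sum to 1 (valence 2) → 1 H
  atom 4: C, bond orders sum to 3 (valence 4) → 1 H
  atom 5: C, bond orders sum to 1 (valence 4) → 3 H
  atom 6: C, bond orders sum to 2 (valence 4) → 2 H
  atom 7: C, bond orders sum to 3 (valence 4) → 1 H
  atom 8: N, bond orders sum to 1 (valence 3) → 2 H
  atom 9: C, bond orders sum to 2 (valence 4) → 2 H
  atom 10: C, bond orders sum to 3 (valence 4) → 1 H
  atom 11: F (halogen, monovalent) → 0 H
  atom 12: C, bond orders sum to 2 (valence 4) → 2 H
  atom 13: C, bond orders sum to 2 (valence 4) → 2 H
  atom 14: C, bond orders sum to 1 (valence 4) → 3 H
Totals → C:10, H:20, F:1, N:1, O:2.
In Hill order: C10H20FNO2.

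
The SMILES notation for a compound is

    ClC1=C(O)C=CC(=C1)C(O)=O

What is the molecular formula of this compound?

Walk through each heavy atom and fill implicit hydrogens from standard valence (C 4, N 3, O 2, S 2, halogen 1):
  atom 1: Cl (halogen, monovalent) → 0 H
  atom 2: C, bond orders sum to 4 (valence 4) → 0 H
  atom 3: C, bond orders sum to 4 (valence 4) → 0 H
  atom 4: O, bond orders sum to 1 (valence 2) → 1 H
  atom 5: C, bond orders sum to 3 (valence 4) → 1 H
  atom 6: C, bond orders sum to 3 (valence 4) → 1 H
  atom 7: C, bond orders sum to 4 (valence 4) → 0 H
  atom 8: C, bond orders sum to 3 (valence 4) → 1 H
  atom 9: C, bond orders sum to 4 (valence 4) → 0 H
  atom 10: O, bond orders sum to 1 (valence 2) → 1 H
  atom 11: O, bond orders sum to 2 (valence 2) → 0 H
Totals → C:7, H:5, Cl:1, O:3.

C7H5ClO3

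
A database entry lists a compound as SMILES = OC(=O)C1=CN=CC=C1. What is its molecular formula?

Walk through each heavy atom and fill implicit hydrogens from standard valence (C 4, N 3, O 2, S 2, halogen 1):
  atom 1: O, bond orders sum to 1 (valence 2) → 1 H
  atom 2: C, bond orders sum to 4 (valence 4) → 0 H
  atom 3: O, bond orders sum to 2 (valence 2) → 0 H
  atom 4: C, bond orders sum to 4 (valence 4) → 0 H
  atom 5: C, bond orders sum to 3 (valence 4) → 1 H
  atom 6: N, bond orders sum to 3 (valence 3) → 0 H
  atom 7: C, bond orders sum to 3 (valence 4) → 1 H
  atom 8: C, bond orders sum to 3 (valence 4) → 1 H
  atom 9: C, bond orders sum to 3 (valence 4) → 1 H
Totals → C:6, H:5, N:1, O:2.

C6H5NO2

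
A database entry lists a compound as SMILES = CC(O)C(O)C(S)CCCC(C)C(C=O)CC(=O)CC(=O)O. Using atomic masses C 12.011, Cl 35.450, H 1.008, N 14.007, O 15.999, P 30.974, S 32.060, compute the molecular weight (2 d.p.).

First, the molecular formula is C15H26O6S (counting implicit H from valence).
  C: 15 × 12.011 = 180.165
  H: 26 × 1.008 = 26.208
  O: 6 × 15.999 = 95.994
  S: 1 × 32.060 = 32.060
Sum: 15×12.011 + 26×1.008 + 6×15.999 + 1×32.060 = 334.427 → 334.43 g/mol.

334.43 g/mol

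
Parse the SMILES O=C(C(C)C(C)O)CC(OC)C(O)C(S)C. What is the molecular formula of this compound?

C11H22O4S

Walk through each heavy atom and fill implicit hydrogens from standard valence (C 4, N 3, O 2, S 2, halogen 1):
  atom 1: O, bond orders sum to 2 (valence 2) → 0 H
  atom 2: C, bond orders sum to 4 (valence 4) → 0 H
  atom 3: C, bond orders sum to 3 (valence 4) → 1 H
  atom 4: C, bond orders sum to 1 (valence 4) → 3 H
  atom 5: C, bond orders sum to 3 (valence 4) → 1 H
  atom 6: C, bond orders sum to 1 (valence 4) → 3 H
  atom 7: O, bond orders sum to 1 (valence 2) → 1 H
  atom 8: C, bond orders sum to 2 (valence 4) → 2 H
  atom 9: C, bond orders sum to 3 (valence 4) → 1 H
  atom 10: O, bond orders sum to 2 (valence 2) → 0 H
  atom 11: C, bond orders sum to 1 (valence 4) → 3 H
  atom 12: C, bond orders sum to 3 (valence 4) → 1 H
  atom 13: O, bond orders sum to 1 (valence 2) → 1 H
  atom 14: C, bond orders sum to 3 (valence 4) → 1 H
  atom 15: S, bond orders sum to 1 (valence 2) → 1 H
  atom 16: C, bond orders sum to 1 (valence 4) → 3 H
Totals → C:11, H:22, O:4, S:1.
In Hill order: C11H22O4S.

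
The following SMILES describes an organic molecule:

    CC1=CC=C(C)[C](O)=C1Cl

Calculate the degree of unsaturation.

Molecular formula: C8H9ClO.
DoU = (2C + 2 + N − H − X) / 2, where X is the halogen count and O/S are ignored.
    = (2·8 + 2 + 0 − 9 − 1) / 2 = 8 / 2 = 4.

4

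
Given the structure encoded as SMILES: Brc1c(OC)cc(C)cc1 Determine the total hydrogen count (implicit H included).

Walk through each heavy atom and fill implicit hydrogens from standard valence (C 4, N 3, O 2, S 2, halogen 1); for lowercase aromatic atoms, an aromatic c carries 1 H when it has two neighbours and 0 H with three, and aromatic n carries 0 H:
  atom 1: Br (halogen, monovalent) → 0 H
  atom 2: aromatic c, 3 neighbours → 0 H
  atom 3: aromatic c, 3 neighbours → 0 H
  atom 4: O, bond orders sum to 2 (valence 2) → 0 H
  atom 5: C, bond orders sum to 1 (valence 4) → 3 H
  atom 6: aromatic c, 2 neighbours → 1 H
  atom 7: aromatic c, 3 neighbours → 0 H
  atom 8: C, bond orders sum to 1 (valence 4) → 3 H
  atom 9: aromatic c, 2 neighbours → 1 H
  atom 10: aromatic c, 2 neighbours → 1 H
Total hydrogens: 9.

9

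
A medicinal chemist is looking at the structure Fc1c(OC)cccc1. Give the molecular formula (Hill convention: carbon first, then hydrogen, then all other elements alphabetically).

C7H7FO

Walk through each heavy atom and fill implicit hydrogens from standard valence (C 4, N 3, O 2, S 2, halogen 1); for lowercase aromatic atoms, an aromatic c carries 1 H when it has two neighbours and 0 H with three, and aromatic n carries 0 H:
  atom 1: F (halogen, monovalent) → 0 H
  atom 2: aromatic c, 3 neighbours → 0 H
  atom 3: aromatic c, 3 neighbours → 0 H
  atom 4: O, bond orders sum to 2 (valence 2) → 0 H
  atom 5: C, bond orders sum to 1 (valence 4) → 3 H
  atom 6: aromatic c, 2 neighbours → 1 H
  atom 7: aromatic c, 2 neighbours → 1 H
  atom 8: aromatic c, 2 neighbours → 1 H
  atom 9: aromatic c, 2 neighbours → 1 H
Totals → C:7, H:7, F:1, O:1.
In Hill order: C7H7FO.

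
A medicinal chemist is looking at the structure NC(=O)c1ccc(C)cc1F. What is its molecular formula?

C8H8FNO

Walk through each heavy atom and fill implicit hydrogens from standard valence (C 4, N 3, O 2, S 2, halogen 1); for lowercase aromatic atoms, an aromatic c carries 1 H when it has two neighbours and 0 H with three, and aromatic n carries 0 H:
  atom 1: N, bond orders sum to 1 (valence 3) → 2 H
  atom 2: C, bond orders sum to 4 (valence 4) → 0 H
  atom 3: O, bond orders sum to 2 (valence 2) → 0 H
  atom 4: aromatic c, 3 neighbours → 0 H
  atom 5: aromatic c, 2 neighbours → 1 H
  atom 6: aromatic c, 2 neighbours → 1 H
  atom 7: aromatic c, 3 neighbours → 0 H
  atom 8: C, bond orders sum to 1 (valence 4) → 3 H
  atom 9: aromatic c, 2 neighbours → 1 H
  atom 10: aromatic c, 3 neighbours → 0 H
  atom 11: F (halogen, monovalent) → 0 H
Totals → C:8, H:8, F:1, N:1, O:1.
In Hill order: C8H8FNO.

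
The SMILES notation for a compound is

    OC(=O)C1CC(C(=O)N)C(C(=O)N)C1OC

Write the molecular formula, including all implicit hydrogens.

C9H14N2O5

Walk through each heavy atom and fill implicit hydrogens from standard valence (C 4, N 3, O 2, S 2, halogen 1):
  atom 1: O, bond orders sum to 1 (valence 2) → 1 H
  atom 2: C, bond orders sum to 4 (valence 4) → 0 H
  atom 3: O, bond orders sum to 2 (valence 2) → 0 H
  atom 4: C, bond orders sum to 3 (valence 4) → 1 H
  atom 5: C, bond orders sum to 2 (valence 4) → 2 H
  atom 6: C, bond orders sum to 3 (valence 4) → 1 H
  atom 7: C, bond orders sum to 4 (valence 4) → 0 H
  atom 8: O, bond orders sum to 2 (valence 2) → 0 H
  atom 9: N, bond orders sum to 1 (valence 3) → 2 H
  atom 10: C, bond orders sum to 3 (valence 4) → 1 H
  atom 11: C, bond orders sum to 4 (valence 4) → 0 H
  atom 12: O, bond orders sum to 2 (valence 2) → 0 H
  atom 13: N, bond orders sum to 1 (valence 3) → 2 H
  atom 14: C, bond orders sum to 3 (valence 4) → 1 H
  atom 15: O, bond orders sum to 2 (valence 2) → 0 H
  atom 16: C, bond orders sum to 1 (valence 4) → 3 H
Totals → C:9, H:14, N:2, O:5.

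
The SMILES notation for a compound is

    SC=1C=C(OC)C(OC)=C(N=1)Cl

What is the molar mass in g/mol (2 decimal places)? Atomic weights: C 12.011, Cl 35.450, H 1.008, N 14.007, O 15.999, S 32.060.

First, the molecular formula is C7H8ClNO2S (counting implicit H from valence).
  C: 7 × 12.011 = 84.077
  Cl: 1 × 35.450 = 35.450
  H: 8 × 1.008 = 8.064
  N: 1 × 14.007 = 14.007
  O: 2 × 15.999 = 31.998
  S: 1 × 32.060 = 32.060
Sum: 7×12.011 + 1×35.450 + 8×1.008 + 1×14.007 + 2×15.999 + 1×32.060 = 205.656 → 205.66 g/mol.

205.66 g/mol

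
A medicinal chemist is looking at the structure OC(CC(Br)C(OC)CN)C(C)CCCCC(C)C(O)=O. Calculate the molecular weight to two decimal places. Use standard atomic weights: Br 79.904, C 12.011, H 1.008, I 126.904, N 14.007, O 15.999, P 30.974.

368.31 g/mol

First, the molecular formula is C15H30BrNO4 (counting implicit H from valence).
  Br: 1 × 79.904 = 79.904
  C: 15 × 12.011 = 180.165
  H: 30 × 1.008 = 30.240
  N: 1 × 14.007 = 14.007
  O: 4 × 15.999 = 63.996
Sum: 1×79.904 + 15×12.011 + 30×1.008 + 1×14.007 + 4×15.999 = 368.312 → 368.31 g/mol.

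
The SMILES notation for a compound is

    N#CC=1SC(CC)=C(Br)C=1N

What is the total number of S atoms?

Scan the SMILES for S atoms (remember two-letter symbols like Cl and Br are single atoms).
Sulfur count: 1.

1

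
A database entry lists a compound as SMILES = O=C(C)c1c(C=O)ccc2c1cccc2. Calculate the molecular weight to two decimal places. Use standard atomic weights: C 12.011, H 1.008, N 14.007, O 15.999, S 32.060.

198.22 g/mol

First, the molecular formula is C13H10O2 (counting implicit H from valence).
  C: 13 × 12.011 = 156.143
  H: 10 × 1.008 = 10.080
  O: 2 × 15.999 = 31.998
Sum: 13×12.011 + 10×1.008 + 2×15.999 = 198.221 → 198.22 g/mol.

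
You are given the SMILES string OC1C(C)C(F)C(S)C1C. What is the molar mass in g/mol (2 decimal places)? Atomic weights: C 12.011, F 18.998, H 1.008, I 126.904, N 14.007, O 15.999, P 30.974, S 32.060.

164.24 g/mol

First, the molecular formula is C7H13FOS (counting implicit H from valence).
  C: 7 × 12.011 = 84.077
  F: 1 × 18.998 = 18.998
  H: 13 × 1.008 = 13.104
  O: 1 × 15.999 = 15.999
  S: 1 × 32.060 = 32.060
Sum: 7×12.011 + 1×18.998 + 13×1.008 + 1×15.999 + 1×32.060 = 164.238 → 164.24 g/mol.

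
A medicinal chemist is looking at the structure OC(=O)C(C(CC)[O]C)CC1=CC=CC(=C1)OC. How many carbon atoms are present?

14

Count every carbon token in the SMILES (each C, including those in ring-closure positions and inside branches).
Carbon count: 14.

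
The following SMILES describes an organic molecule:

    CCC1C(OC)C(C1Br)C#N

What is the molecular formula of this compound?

C8H12BrNO

Walk through each heavy atom and fill implicit hydrogens from standard valence (C 4, N 3, O 2, S 2, halogen 1):
  atom 1: C, bond orders sum to 1 (valence 4) → 3 H
  atom 2: C, bond orders sum to 2 (valence 4) → 2 H
  atom 3: C, bond orders sum to 3 (valence 4) → 1 H
  atom 4: C, bond orders sum to 3 (valence 4) → 1 H
  atom 5: O, bond orders sum to 2 (valence 2) → 0 H
  atom 6: C, bond orders sum to 1 (valence 4) → 3 H
  atom 7: C, bond orders sum to 3 (valence 4) → 1 H
  atom 8: C, bond orders sum to 3 (valence 4) → 1 H
  atom 9: Br (halogen, monovalent) → 0 H
  atom 10: C, bond orders sum to 4 (valence 4) → 0 H
  atom 11: N, bond orders sum to 3 (valence 3) → 0 H
Totals → C:8, H:12, Br:1, N:1, O:1.
In Hill order: C8H12BrNO.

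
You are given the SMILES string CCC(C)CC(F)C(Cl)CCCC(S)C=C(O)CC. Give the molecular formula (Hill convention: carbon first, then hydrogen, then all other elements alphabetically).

Walk through each heavy atom and fill implicit hydrogens from standard valence (C 4, N 3, O 2, S 2, halogen 1):
  atom 1: C, bond orders sum to 1 (valence 4) → 3 H
  atom 2: C, bond orders sum to 2 (valence 4) → 2 H
  atom 3: C, bond orders sum to 3 (valence 4) → 1 H
  atom 4: C, bond orders sum to 1 (valence 4) → 3 H
  atom 5: C, bond orders sum to 2 (valence 4) → 2 H
  atom 6: C, bond orders sum to 3 (valence 4) → 1 H
  atom 7: F (halogen, monovalent) → 0 H
  atom 8: C, bond orders sum to 3 (valence 4) → 1 H
  atom 9: Cl (halogen, monovalent) → 0 H
  atom 10: C, bond orders sum to 2 (valence 4) → 2 H
  atom 11: C, bond orders sum to 2 (valence 4) → 2 H
  atom 12: C, bond orders sum to 2 (valence 4) → 2 H
  atom 13: C, bond orders sum to 3 (valence 4) → 1 H
  atom 14: S, bond orders sum to 1 (valence 2) → 1 H
  atom 15: C, bond orders sum to 3 (valence 4) → 1 H
  atom 16: C, bond orders sum to 4 (valence 4) → 0 H
  atom 17: O, bond orders sum to 1 (valence 2) → 1 H
  atom 18: C, bond orders sum to 2 (valence 4) → 2 H
  atom 19: C, bond orders sum to 1 (valence 4) → 3 H
Totals → C:15, H:28, Cl:1, F:1, O:1, S:1.
In Hill order: C15H28ClFOS.

C15H28ClFOS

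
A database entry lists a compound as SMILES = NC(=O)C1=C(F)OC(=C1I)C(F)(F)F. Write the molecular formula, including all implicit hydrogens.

Walk through each heavy atom and fill implicit hydrogens from standard valence (C 4, N 3, O 2, S 2, halogen 1):
  atom 1: N, bond orders sum to 1 (valence 3) → 2 H
  atom 2: C, bond orders sum to 4 (valence 4) → 0 H
  atom 3: O, bond orders sum to 2 (valence 2) → 0 H
  atom 4: C, bond orders sum to 4 (valence 4) → 0 H
  atom 5: C, bond orders sum to 4 (valence 4) → 0 H
  atom 6: F (halogen, monovalent) → 0 H
  atom 7: O, bond orders sum to 2 (valence 2) → 0 H
  atom 8: C, bond orders sum to 4 (valence 4) → 0 H
  atom 9: C, bond orders sum to 4 (valence 4) → 0 H
  atom 10: I (halogen, monovalent) → 0 H
  atom 11: C, bond orders sum to 4 (valence 4) → 0 H
  atom 12: F (halogen, monovalent) → 0 H
  atom 13: F (halogen, monovalent) → 0 H
  atom 14: F (halogen, monovalent) → 0 H
Totals → C:6, H:2, F:4, I:1, N:1, O:2.

C6H2F4INO2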